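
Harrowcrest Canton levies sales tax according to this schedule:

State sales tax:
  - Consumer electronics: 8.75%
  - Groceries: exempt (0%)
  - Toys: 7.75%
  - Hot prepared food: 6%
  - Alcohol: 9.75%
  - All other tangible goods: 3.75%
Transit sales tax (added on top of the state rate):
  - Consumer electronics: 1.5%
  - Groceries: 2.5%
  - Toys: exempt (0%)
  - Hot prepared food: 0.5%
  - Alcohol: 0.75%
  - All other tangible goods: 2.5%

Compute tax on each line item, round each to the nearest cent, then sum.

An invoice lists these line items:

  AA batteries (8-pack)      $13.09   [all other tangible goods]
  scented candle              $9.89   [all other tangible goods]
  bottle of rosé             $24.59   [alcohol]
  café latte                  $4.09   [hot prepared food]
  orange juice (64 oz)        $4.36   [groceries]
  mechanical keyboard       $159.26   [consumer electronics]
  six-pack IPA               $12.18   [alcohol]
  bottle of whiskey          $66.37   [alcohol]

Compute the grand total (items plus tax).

AA batteries (8-pack) $13.09: all other tangible goods → 3.75% + 2.5% transit = 6.25% → $0.82
Scented candle $9.89: all other tangible goods → 3.75% + 2.5% transit = 6.25% → $0.62
Bottle of rosé $24.59: alcohol → 9.75% + 0.75% transit = 10.5% → $2.58
Café latte $4.09: hot prepared food → 6% + 0.5% transit = 6.5% → $0.27
Orange juice (64 oz) $4.36: groceries → 0% + 2.5% transit = 2.5% → $0.11
Mechanical keyboard $159.26: consumer electronics → 8.75% + 1.5% transit = 10.25% → $16.32
Six-pack IPA $12.18: alcohol → 9.75% + 0.75% transit = 10.5% → $1.28
Bottle of whiskey $66.37: alcohol → 9.75% + 0.75% transit = 10.5% → $6.97
Subtotal = $293.83; tax = $28.97; total due = $322.80

$322.80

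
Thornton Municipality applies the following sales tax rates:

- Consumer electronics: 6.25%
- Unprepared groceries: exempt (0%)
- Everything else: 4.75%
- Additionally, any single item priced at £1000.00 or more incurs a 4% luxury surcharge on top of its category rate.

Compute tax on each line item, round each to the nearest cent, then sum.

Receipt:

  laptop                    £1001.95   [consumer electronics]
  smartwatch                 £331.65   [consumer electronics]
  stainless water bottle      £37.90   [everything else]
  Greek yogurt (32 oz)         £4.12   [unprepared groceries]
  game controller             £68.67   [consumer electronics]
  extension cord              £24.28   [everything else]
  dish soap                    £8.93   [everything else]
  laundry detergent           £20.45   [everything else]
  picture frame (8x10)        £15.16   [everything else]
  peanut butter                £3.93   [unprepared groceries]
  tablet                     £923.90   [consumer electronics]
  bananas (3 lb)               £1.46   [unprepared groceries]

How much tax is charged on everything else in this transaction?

£5.06

Stainless water bottle £37.90: everything else → 4.75% → £1.80
Extension cord £24.28: everything else → 4.75% → £1.15
Dish soap £8.93: everything else → 4.75% → £0.42
Laundry detergent £20.45: everything else → 4.75% → £0.97
Picture frame (8x10) £15.16: everything else → 4.75% → £0.72
Tax on everything else = £1.80 + £1.15 + £0.42 + £0.97 + £0.72 = £5.06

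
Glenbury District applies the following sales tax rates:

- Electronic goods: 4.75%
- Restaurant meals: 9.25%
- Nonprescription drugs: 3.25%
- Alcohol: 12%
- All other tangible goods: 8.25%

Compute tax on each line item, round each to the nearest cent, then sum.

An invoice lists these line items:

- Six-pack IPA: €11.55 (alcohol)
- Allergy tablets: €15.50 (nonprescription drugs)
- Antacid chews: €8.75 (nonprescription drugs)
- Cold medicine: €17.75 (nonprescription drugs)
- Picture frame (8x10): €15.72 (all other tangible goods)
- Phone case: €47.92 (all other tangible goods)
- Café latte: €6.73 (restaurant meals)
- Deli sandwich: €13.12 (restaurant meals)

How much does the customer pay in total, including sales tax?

€146.87

Six-pack IPA €11.55: alcohol → 12% → €1.39
Allergy tablets €15.50: nonprescription drugs → 3.25% → €0.50
Antacid chews €8.75: nonprescription drugs → 3.25% → €0.28
Cold medicine €17.75: nonprescription drugs → 3.25% → €0.58
Picture frame (8x10) €15.72: all other tangible goods → 8.25% → €1.30
Phone case €47.92: all other tangible goods → 8.25% → €3.95
Café latte €6.73: restaurant meals → 9.25% → €0.62
Deli sandwich €13.12: restaurant meals → 9.25% → €1.21
Subtotal = €137.04; tax = €9.83; total due = €146.87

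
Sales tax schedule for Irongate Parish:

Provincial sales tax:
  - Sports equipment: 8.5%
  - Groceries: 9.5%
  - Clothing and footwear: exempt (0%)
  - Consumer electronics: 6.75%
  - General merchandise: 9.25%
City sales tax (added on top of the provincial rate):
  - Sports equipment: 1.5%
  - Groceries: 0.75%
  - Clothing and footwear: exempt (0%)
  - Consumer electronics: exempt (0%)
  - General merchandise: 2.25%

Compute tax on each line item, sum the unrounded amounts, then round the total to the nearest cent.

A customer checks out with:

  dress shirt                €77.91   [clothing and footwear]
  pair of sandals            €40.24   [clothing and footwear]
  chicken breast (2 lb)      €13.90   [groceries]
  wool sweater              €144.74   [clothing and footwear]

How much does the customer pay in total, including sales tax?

€278.21

Dress shirt €77.91: clothing and footwear → 0% + 0% city = 0% → €0.00
Pair of sandals €40.24: clothing and footwear → 0% + 0% city = 0% → €0.00
Chicken breast (2 lb) €13.90: groceries → 9.5% + 0.75% city = 10.25% → €1.42475
Wool sweater €144.74: clothing and footwear → 0% + 0% city = 0% → €0.00
Subtotal = €276.79; unrounded tax = €1.42475 → €1.42; total due = €278.21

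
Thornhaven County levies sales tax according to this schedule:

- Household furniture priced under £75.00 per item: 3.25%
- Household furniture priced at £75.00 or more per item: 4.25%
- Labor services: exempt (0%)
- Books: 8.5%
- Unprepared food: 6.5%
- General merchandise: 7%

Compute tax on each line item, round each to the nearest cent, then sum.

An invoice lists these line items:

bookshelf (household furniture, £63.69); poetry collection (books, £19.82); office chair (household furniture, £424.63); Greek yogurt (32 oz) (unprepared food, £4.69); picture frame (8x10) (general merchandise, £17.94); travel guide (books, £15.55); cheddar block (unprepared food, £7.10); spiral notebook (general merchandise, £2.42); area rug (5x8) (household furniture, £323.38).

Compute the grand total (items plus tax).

£918.27

Bookshelf £63.69: household furniture, under £75.00 → 3.25% → £2.07
Poetry collection £19.82: books → 8.5% → £1.68
Office chair £424.63: household furniture, £75.00 or more → 4.25% → £18.05
Greek yogurt (32 oz) £4.69: unprepared food → 6.5% → £0.30
Picture frame (8x10) £17.94: general merchandise → 7% → £1.26
Travel guide £15.55: books → 8.5% → £1.32
Cheddar block £7.10: unprepared food → 6.5% → £0.46
Spiral notebook £2.42: general merchandise → 7% → £0.17
Area rug (5x8) £323.38: household furniture, £75.00 or more → 4.25% → £13.74
Subtotal = £879.22; tax = £39.05; total due = £918.27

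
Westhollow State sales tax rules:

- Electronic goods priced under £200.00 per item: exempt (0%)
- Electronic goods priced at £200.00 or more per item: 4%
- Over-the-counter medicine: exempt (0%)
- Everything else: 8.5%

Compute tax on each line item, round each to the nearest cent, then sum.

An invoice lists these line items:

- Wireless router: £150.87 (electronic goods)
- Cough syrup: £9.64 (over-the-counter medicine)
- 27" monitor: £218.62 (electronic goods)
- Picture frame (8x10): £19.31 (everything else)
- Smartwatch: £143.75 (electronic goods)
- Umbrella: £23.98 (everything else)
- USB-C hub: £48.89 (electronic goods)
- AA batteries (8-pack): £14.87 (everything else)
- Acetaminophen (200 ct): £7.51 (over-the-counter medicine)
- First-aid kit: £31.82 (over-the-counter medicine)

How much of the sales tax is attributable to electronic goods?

Wireless router £150.87: electronic goods, under £200.00 → 0% → £0.00
27" monitor £218.62: electronic goods, £200.00 or more → 4% → £8.74
Smartwatch £143.75: electronic goods, under £200.00 → 0% → £0.00
USB-C hub £48.89: electronic goods, under £200.00 → 0% → £0.00
Tax on electronic goods = £0.00 + £8.74 + £0.00 + £0.00 = £8.74

£8.74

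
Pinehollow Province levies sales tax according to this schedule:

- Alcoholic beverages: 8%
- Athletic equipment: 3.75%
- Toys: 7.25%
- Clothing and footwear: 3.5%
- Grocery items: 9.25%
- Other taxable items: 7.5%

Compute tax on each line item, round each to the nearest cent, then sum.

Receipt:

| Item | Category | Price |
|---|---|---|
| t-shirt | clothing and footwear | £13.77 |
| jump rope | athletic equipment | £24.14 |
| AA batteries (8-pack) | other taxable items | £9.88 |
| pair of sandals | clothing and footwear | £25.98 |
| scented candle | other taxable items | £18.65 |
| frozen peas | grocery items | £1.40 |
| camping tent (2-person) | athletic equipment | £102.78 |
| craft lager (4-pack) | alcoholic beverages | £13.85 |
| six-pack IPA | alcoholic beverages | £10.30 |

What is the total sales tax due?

T-shirt £13.77: clothing and footwear → 3.5% → £0.48
Jump rope £24.14: athletic equipment → 3.75% → £0.91
AA batteries (8-pack) £9.88: other taxable items → 7.5% → £0.74
Pair of sandals £25.98: clothing and footwear → 3.5% → £0.91
Scented candle £18.65: other taxable items → 7.5% → £1.40
Frozen peas £1.40: grocery items → 9.25% → £0.13
Camping tent (2-person) £102.78: athletic equipment → 3.75% → £3.85
Craft lager (4-pack) £13.85: alcoholic beverages → 8% → £1.11
Six-pack IPA £10.30: alcoholic beverages → 8% → £0.82
Total tax = £0.48 + £0.91 + £0.74 + £0.91 + £1.40 + £0.13 + £3.85 + £1.11 + £0.82 = £10.35

£10.35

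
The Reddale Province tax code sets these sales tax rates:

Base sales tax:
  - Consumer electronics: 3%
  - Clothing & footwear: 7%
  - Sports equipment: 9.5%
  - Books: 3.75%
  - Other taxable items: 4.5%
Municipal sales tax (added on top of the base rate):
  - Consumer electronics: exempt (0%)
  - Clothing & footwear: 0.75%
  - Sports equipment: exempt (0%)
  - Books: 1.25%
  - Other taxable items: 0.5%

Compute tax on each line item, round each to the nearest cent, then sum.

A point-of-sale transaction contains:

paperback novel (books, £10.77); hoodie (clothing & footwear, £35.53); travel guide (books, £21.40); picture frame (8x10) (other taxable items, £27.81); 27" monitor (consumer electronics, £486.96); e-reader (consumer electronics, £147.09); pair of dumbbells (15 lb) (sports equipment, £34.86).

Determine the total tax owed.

Paperback novel £10.77: books → 3.75% + 1.25% municipal = 5% → £0.54
Hoodie £35.53: clothing & footwear → 7% + 0.75% municipal = 7.75% → £2.75
Travel guide £21.40: books → 3.75% + 1.25% municipal = 5% → £1.07
Picture frame (8x10) £27.81: other taxable items → 4.5% + 0.5% municipal = 5% → £1.39
27" monitor £486.96: consumer electronics → 3% + 0% municipal = 3% → £14.61
E-reader £147.09: consumer electronics → 3% + 0% municipal = 3% → £4.41
Pair of dumbbells (15 lb) £34.86: sports equipment → 9.5% + 0% municipal = 9.5% → £3.31
Total tax = £0.54 + £2.75 + £1.07 + £1.39 + £14.61 + £4.41 + £3.31 = £28.08

£28.08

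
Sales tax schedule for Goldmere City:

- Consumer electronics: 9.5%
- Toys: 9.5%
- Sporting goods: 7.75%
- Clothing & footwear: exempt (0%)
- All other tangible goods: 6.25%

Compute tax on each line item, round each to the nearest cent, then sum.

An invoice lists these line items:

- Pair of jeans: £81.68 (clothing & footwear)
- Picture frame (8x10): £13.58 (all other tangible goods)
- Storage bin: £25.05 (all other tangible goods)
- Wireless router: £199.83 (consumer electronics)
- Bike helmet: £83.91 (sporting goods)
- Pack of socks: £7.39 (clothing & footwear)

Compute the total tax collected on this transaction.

Pair of jeans £81.68: clothing & footwear → 0% → £0.00
Picture frame (8x10) £13.58: all other tangible goods → 6.25% → £0.85
Storage bin £25.05: all other tangible goods → 6.25% → £1.57
Wireless router £199.83: consumer electronics → 9.5% → £18.98
Bike helmet £83.91: sporting goods → 7.75% → £6.50
Pack of socks £7.39: clothing & footwear → 0% → £0.00
Total tax = £0.85 + £1.57 + £18.98 + £6.50 = £27.90

£27.90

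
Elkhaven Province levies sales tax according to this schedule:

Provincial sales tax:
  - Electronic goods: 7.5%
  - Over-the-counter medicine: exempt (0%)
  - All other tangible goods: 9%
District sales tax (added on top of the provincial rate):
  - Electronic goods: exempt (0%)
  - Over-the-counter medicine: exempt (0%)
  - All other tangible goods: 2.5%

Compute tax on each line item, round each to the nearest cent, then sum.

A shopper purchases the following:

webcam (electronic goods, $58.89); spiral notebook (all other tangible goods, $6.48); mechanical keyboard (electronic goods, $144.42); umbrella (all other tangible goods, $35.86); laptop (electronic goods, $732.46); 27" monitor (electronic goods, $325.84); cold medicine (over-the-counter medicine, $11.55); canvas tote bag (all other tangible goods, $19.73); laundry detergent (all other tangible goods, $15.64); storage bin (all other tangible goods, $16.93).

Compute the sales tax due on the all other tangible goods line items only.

Spiral notebook $6.48: all other tangible goods → 9% + 2.5% district = 11.5% → $0.75
Umbrella $35.86: all other tangible goods → 9% + 2.5% district = 11.5% → $4.12
Canvas tote bag $19.73: all other tangible goods → 9% + 2.5% district = 11.5% → $2.27
Laundry detergent $15.64: all other tangible goods → 9% + 2.5% district = 11.5% → $1.80
Storage bin $16.93: all other tangible goods → 9% + 2.5% district = 11.5% → $1.95
Tax on all other tangible goods = $0.75 + $4.12 + $2.27 + $1.80 + $1.95 = $10.89

$10.89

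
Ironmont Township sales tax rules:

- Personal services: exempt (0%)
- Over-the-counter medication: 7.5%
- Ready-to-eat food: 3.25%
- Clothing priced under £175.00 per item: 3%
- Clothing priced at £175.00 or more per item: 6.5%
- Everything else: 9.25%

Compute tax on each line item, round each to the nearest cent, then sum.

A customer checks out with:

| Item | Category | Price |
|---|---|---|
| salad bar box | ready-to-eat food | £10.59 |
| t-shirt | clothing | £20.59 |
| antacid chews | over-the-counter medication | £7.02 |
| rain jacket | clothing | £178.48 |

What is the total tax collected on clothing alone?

T-shirt £20.59: clothing, under £175.00 → 3% → £0.62
Rain jacket £178.48: clothing, £175.00 or more → 6.5% → £11.60
Tax on clothing = £0.62 + £11.60 = £12.22

£12.22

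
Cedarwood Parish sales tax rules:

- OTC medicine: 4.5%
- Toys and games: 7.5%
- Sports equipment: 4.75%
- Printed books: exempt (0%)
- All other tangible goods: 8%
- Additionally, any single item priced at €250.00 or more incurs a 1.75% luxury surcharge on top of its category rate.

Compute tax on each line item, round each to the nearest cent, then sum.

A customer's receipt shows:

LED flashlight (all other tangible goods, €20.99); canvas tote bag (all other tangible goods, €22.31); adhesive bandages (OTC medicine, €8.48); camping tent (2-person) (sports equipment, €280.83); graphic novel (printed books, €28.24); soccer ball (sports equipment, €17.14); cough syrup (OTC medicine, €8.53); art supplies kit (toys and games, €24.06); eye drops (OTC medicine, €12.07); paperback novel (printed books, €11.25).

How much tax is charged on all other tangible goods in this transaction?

LED flashlight €20.99: all other tangible goods → 8% → €1.68
Canvas tote bag €22.31: all other tangible goods → 8% → €1.78
Tax on all other tangible goods = €1.68 + €1.78 = €3.46

€3.46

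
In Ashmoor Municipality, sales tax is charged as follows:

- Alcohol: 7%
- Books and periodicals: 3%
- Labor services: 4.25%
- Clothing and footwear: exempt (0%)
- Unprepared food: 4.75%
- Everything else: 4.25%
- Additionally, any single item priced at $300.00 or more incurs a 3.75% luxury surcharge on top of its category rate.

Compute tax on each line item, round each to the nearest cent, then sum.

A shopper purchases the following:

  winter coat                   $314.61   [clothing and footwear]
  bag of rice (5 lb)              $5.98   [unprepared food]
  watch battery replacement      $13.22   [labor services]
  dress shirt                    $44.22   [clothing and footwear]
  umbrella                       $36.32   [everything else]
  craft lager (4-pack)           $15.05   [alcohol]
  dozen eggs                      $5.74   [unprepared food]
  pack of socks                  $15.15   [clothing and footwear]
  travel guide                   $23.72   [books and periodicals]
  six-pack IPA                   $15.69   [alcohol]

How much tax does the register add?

Winter coat $314.61: clothing and footwear → 0% + 3.75% surcharge = 3.75% → $11.80
Bag of rice (5 lb) $5.98: unprepared food → 4.75% → $0.28
Watch battery replacement $13.22: labor services → 4.25% → $0.56
Dress shirt $44.22: clothing and footwear → 0% → $0.00
Umbrella $36.32: everything else → 4.25% → $1.54
Craft lager (4-pack) $15.05: alcohol → 7% → $1.05
Dozen eggs $5.74: unprepared food → 4.75% → $0.27
Pack of socks $15.15: clothing and footwear → 0% → $0.00
Travel guide $23.72: books and periodicals → 3% → $0.71
Six-pack IPA $15.69: alcohol → 7% → $1.10
Total tax = $11.80 + $0.28 + $0.56 + $1.54 + $1.05 + $0.27 + $0.71 + $1.10 = $17.31

$17.31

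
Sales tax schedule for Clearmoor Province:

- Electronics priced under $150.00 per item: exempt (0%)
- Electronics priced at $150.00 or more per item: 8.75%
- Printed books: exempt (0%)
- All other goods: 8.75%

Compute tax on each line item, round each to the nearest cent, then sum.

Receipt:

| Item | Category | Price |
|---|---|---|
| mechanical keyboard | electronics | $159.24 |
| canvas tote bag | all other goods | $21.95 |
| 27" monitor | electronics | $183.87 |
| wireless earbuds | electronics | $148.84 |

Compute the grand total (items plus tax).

$545.84

Mechanical keyboard $159.24: electronics, $150.00 or more → 8.75% → $13.93
Canvas tote bag $21.95: all other goods → 8.75% → $1.92
27" monitor $183.87: electronics, $150.00 or more → 8.75% → $16.09
Wireless earbuds $148.84: electronics, under $150.00 → 0% → $0.00
Subtotal = $513.90; tax = $31.94; total due = $545.84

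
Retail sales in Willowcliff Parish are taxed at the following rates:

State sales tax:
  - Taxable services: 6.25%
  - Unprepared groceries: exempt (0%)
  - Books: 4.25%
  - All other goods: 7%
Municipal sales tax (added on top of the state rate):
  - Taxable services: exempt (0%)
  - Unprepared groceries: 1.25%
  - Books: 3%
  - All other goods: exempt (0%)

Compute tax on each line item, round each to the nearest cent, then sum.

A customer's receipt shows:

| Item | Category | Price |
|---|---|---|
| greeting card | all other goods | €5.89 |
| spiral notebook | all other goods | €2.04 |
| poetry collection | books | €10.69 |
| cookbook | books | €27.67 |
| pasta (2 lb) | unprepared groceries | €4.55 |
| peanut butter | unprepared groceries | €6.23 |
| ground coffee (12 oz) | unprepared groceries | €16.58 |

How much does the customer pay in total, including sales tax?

Greeting card €5.89: all other goods → 7% + 0% municipal = 7% → €0.41
Spiral notebook €2.04: all other goods → 7% + 0% municipal = 7% → €0.14
Poetry collection €10.69: books → 4.25% + 3% municipal = 7.25% → €0.78
Cookbook €27.67: books → 4.25% + 3% municipal = 7.25% → €2.01
Pasta (2 lb) €4.55: unprepared groceries → 0% + 1.25% municipal = 1.25% → €0.06
Peanut butter €6.23: unprepared groceries → 0% + 1.25% municipal = 1.25% → €0.08
Ground coffee (12 oz) €16.58: unprepared groceries → 0% + 1.25% municipal = 1.25% → €0.21
Subtotal = €73.65; tax = €3.69; total due = €77.34

€77.34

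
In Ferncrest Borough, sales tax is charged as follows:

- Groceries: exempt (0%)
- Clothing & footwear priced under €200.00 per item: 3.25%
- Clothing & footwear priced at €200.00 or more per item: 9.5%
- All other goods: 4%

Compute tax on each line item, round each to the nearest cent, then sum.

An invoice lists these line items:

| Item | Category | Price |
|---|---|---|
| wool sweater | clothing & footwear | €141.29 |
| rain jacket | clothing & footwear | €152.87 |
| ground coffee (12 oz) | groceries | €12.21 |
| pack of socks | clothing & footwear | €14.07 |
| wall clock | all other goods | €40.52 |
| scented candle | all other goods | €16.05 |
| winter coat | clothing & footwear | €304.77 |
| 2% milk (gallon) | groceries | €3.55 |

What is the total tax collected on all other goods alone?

€2.26

Wall clock €40.52: all other goods → 4% → €1.62
Scented candle €16.05: all other goods → 4% → €0.64
Tax on all other goods = €1.62 + €0.64 = €2.26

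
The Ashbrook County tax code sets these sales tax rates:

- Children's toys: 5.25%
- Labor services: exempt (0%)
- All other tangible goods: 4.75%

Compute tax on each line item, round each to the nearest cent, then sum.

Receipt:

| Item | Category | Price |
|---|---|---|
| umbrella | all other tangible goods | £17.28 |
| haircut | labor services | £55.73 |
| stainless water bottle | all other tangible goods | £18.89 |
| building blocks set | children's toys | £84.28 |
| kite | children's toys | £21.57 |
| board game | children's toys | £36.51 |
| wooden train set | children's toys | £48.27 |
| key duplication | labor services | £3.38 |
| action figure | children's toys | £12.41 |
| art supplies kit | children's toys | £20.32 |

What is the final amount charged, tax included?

£332.08

Umbrella £17.28: all other tangible goods → 4.75% → £0.82
Haircut £55.73: labor services → 0% → £0.00
Stainless water bottle £18.89: all other tangible goods → 4.75% → £0.90
Building blocks set £84.28: children's toys → 5.25% → £4.42
Kite £21.57: children's toys → 5.25% → £1.13
Board game £36.51: children's toys → 5.25% → £1.92
Wooden train set £48.27: children's toys → 5.25% → £2.53
Key duplication £3.38: labor services → 0% → £0.00
Action figure £12.41: children's toys → 5.25% → £0.65
Art supplies kit £20.32: children's toys → 5.25% → £1.07
Subtotal = £318.64; tax = £13.44; total due = £332.08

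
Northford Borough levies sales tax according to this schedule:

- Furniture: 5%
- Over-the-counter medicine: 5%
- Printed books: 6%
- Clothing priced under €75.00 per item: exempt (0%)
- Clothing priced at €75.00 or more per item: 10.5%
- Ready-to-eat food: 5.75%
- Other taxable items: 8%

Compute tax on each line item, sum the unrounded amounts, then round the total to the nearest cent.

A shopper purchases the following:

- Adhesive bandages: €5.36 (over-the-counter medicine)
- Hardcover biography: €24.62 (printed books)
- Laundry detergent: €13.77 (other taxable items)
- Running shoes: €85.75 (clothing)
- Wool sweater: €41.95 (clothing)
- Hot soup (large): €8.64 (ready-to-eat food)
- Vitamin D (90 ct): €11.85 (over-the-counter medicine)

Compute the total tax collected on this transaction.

€12.94

Adhesive bandages €5.36: over-the-counter medicine → 5% → €0.268
Hardcover biography €24.62: printed books → 6% → €1.4772
Laundry detergent €13.77: other taxable items → 8% → €1.1016
Running shoes €85.75: clothing, €75.00 or more → 10.5% → €9.00375
Wool sweater €41.95: clothing, under €75.00 → 0% → €0.00
Hot soup (large) €8.64: ready-to-eat food → 5.75% → €0.4968
Vitamin D (90 ct) €11.85: over-the-counter medicine → 5% → €0.5925
Unrounded tax sum = €12.93985 → €12.94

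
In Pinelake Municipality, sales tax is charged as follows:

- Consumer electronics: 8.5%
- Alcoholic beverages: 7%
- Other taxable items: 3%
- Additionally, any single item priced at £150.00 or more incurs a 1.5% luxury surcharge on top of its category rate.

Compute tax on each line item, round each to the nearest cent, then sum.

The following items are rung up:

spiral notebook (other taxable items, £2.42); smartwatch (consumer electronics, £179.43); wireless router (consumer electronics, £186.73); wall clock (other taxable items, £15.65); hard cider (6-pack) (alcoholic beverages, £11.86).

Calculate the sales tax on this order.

£37.98

Spiral notebook £2.42: other taxable items → 3% → £0.07
Smartwatch £179.43: consumer electronics → 8.5% + 1.5% surcharge = 10% → £17.94
Wireless router £186.73: consumer electronics → 8.5% + 1.5% surcharge = 10% → £18.67
Wall clock £15.65: other taxable items → 3% → £0.47
Hard cider (6-pack) £11.86: alcoholic beverages → 7% → £0.83
Total tax = £0.07 + £17.94 + £18.67 + £0.47 + £0.83 = £37.98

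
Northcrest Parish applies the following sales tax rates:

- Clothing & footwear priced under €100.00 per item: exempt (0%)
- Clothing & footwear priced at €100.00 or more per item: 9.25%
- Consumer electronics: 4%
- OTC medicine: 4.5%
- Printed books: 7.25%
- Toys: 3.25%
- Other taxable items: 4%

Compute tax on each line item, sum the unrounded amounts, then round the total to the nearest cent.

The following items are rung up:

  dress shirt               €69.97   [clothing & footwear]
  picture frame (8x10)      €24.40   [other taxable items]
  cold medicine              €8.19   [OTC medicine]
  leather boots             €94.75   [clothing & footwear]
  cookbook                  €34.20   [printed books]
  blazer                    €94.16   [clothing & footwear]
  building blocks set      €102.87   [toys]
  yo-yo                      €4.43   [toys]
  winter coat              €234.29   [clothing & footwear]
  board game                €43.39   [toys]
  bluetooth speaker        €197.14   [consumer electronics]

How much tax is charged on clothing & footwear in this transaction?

€21.67

Dress shirt €69.97: clothing & footwear, under €100.00 → 0% → €0.00
Leather boots €94.75: clothing & footwear, under €100.00 → 0% → €0.00
Blazer €94.16: clothing & footwear, under €100.00 → 0% → €0.00
Winter coat €234.29: clothing & footwear, €100.00 or more → 9.25% → €21.671825
Tax on clothing & footwear: unrounded sum = €21.671825 → €21.67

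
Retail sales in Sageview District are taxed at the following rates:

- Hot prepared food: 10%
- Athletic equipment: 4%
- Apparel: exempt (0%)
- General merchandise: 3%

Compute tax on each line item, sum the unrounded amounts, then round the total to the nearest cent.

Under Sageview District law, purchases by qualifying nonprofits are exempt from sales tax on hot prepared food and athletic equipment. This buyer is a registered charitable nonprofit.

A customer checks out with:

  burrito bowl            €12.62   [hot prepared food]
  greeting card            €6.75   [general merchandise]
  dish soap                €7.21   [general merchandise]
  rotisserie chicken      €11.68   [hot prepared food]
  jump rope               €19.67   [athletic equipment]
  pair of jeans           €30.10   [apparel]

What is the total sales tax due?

Burrito bowl €12.62: hot prepared food, buyer-exempt → 0% → €0.00
Greeting card €6.75: general merchandise → 3% → €0.2025
Dish soap €7.21: general merchandise → 3% → €0.2163
Rotisserie chicken €11.68: hot prepared food, buyer-exempt → 0% → €0.00
Jump rope €19.67: athletic equipment, buyer-exempt → 0% → €0.00
Pair of jeans €30.10: apparel → 0% → €0.00
Unrounded tax sum = €0.4188 → €0.42

€0.42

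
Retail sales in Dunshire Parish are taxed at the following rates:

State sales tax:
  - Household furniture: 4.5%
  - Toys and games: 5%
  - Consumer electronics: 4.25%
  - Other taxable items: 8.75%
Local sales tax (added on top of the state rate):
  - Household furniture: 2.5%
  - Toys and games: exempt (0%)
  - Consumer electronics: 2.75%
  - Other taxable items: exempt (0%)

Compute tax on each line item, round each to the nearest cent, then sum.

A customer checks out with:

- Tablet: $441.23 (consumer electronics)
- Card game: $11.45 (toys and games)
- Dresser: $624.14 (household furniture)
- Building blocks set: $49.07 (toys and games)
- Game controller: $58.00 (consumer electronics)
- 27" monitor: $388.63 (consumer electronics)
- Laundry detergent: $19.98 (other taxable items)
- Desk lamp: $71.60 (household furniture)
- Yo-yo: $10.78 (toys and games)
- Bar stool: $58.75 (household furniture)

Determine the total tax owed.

Tablet $441.23: consumer electronics → 4.25% + 2.75% local = 7% → $30.89
Card game $11.45: toys and games → 5% + 0% local = 5% → $0.57
Dresser $624.14: household furniture → 4.5% + 2.5% local = 7% → $43.69
Building blocks set $49.07: toys and games → 5% + 0% local = 5% → $2.45
Game controller $58.00: consumer electronics → 4.25% + 2.75% local = 7% → $4.06
27" monitor $388.63: consumer electronics → 4.25% + 2.75% local = 7% → $27.20
Laundry detergent $19.98: other taxable items → 8.75% + 0% local = 8.75% → $1.75
Desk lamp $71.60: household furniture → 4.5% + 2.5% local = 7% → $5.01
Yo-yo $10.78: toys and games → 5% + 0% local = 5% → $0.54
Bar stool $58.75: household furniture → 4.5% + 2.5% local = 7% → $4.11
Total tax = $30.89 + $0.57 + $43.69 + $2.45 + $4.06 + $27.20 + $1.75 + $5.01 + $0.54 + $4.11 = $120.27

$120.27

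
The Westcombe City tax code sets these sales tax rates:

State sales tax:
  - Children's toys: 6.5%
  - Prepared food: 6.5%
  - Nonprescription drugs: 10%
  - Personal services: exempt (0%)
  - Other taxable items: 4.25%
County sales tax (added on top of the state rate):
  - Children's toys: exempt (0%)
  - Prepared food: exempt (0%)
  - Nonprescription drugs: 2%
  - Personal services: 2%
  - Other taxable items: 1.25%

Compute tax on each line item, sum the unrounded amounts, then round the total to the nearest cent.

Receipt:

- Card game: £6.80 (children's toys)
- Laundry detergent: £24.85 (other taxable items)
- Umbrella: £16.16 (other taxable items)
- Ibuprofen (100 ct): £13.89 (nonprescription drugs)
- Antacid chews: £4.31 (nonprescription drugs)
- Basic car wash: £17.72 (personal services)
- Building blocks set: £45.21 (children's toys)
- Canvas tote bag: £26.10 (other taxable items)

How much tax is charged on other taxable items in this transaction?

£3.69

Laundry detergent £24.85: other taxable items → 4.25% + 1.25% county = 5.5% → £1.36675
Umbrella £16.16: other taxable items → 4.25% + 1.25% county = 5.5% → £0.8888
Canvas tote bag £26.10: other taxable items → 4.25% + 1.25% county = 5.5% → £1.4355
Tax on other taxable items: unrounded sum = £3.69105 → £3.69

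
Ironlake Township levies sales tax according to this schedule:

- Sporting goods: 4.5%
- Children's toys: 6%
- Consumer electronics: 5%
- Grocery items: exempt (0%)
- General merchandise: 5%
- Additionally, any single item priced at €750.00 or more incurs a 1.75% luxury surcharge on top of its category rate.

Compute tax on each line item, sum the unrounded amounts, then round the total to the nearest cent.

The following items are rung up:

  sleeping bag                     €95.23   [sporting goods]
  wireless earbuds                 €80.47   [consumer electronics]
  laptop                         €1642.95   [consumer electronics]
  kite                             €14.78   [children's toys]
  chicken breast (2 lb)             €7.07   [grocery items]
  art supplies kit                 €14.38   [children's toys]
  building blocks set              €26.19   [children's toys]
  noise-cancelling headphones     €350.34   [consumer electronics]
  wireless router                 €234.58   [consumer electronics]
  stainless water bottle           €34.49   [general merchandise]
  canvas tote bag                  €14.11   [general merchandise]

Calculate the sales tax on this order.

€154.20

Sleeping bag €95.23: sporting goods → 4.5% → €4.28535
Wireless earbuds €80.47: consumer electronics → 5% → €4.0235
Laptop €1642.95: consumer electronics → 5% + 1.75% surcharge = 6.75% → €110.899125
Kite €14.78: children's toys → 6% → €0.8868
Chicken breast (2 lb) €7.07: grocery items → 0% → €0.00
Art supplies kit €14.38: children's toys → 6% → €0.8628
Building blocks set €26.19: children's toys → 6% → €1.5714
Noise-cancelling headphones €350.34: consumer electronics → 5% → €17.517
Wireless router €234.58: consumer electronics → 5% → €11.729
Stainless water bottle €34.49: general merchandise → 5% → €1.7245
Canvas tote bag €14.11: general merchandise → 5% → €0.7055
Unrounded tax sum = €154.204975 → €154.20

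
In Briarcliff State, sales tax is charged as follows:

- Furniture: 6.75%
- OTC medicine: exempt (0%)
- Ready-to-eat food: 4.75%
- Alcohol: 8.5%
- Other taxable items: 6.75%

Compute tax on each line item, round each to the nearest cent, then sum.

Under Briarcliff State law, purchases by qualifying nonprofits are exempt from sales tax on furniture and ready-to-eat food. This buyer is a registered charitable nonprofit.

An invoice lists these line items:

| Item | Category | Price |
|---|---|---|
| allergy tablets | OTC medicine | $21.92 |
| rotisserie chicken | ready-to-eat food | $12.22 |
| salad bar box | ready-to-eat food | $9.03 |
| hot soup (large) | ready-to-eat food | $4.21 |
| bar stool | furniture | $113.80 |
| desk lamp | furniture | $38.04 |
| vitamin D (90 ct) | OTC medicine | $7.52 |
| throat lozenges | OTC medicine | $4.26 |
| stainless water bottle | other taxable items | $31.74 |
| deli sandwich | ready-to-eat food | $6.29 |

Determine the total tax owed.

$2.14

Allergy tablets $21.92: OTC medicine → 0% → $0.00
Rotisserie chicken $12.22: ready-to-eat food, buyer-exempt → 0% → $0.00
Salad bar box $9.03: ready-to-eat food, buyer-exempt → 0% → $0.00
Hot soup (large) $4.21: ready-to-eat food, buyer-exempt → 0% → $0.00
Bar stool $113.80: furniture, buyer-exempt → 0% → $0.00
Desk lamp $38.04: furniture, buyer-exempt → 0% → $0.00
Vitamin D (90 ct) $7.52: OTC medicine → 0% → $0.00
Throat lozenges $4.26: OTC medicine → 0% → $0.00
Stainless water bottle $31.74: other taxable items → 6.75% → $2.14
Deli sandwich $6.29: ready-to-eat food, buyer-exempt → 0% → $0.00
Total tax = $2.14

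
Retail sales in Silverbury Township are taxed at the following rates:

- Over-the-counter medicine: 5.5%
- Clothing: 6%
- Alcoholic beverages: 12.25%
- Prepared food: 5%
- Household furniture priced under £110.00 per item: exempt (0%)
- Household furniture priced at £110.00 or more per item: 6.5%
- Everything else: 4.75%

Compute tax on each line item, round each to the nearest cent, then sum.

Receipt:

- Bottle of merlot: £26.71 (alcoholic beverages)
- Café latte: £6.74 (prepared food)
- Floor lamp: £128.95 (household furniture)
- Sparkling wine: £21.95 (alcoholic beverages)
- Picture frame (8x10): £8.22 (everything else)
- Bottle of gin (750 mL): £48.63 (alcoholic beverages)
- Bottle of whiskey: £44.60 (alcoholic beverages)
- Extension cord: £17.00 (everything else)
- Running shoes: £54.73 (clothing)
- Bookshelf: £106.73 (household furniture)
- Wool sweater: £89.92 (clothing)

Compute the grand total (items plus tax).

£590.16

Bottle of merlot £26.71: alcoholic beverages → 12.25% → £3.27
Café latte £6.74: prepared food → 5% → £0.34
Floor lamp £128.95: household furniture, £110.00 or more → 6.5% → £8.38
Sparkling wine £21.95: alcoholic beverages → 12.25% → £2.69
Picture frame (8x10) £8.22: everything else → 4.75% → £0.39
Bottle of gin (750 mL) £48.63: alcoholic beverages → 12.25% → £5.96
Bottle of whiskey £44.60: alcoholic beverages → 12.25% → £5.46
Extension cord £17.00: everything else → 4.75% → £0.81
Running shoes £54.73: clothing → 6% → £3.28
Bookshelf £106.73: household furniture, under £110.00 → 0% → £0.00
Wool sweater £89.92: clothing → 6% → £5.40
Subtotal = £554.18; tax = £35.98; total due = £590.16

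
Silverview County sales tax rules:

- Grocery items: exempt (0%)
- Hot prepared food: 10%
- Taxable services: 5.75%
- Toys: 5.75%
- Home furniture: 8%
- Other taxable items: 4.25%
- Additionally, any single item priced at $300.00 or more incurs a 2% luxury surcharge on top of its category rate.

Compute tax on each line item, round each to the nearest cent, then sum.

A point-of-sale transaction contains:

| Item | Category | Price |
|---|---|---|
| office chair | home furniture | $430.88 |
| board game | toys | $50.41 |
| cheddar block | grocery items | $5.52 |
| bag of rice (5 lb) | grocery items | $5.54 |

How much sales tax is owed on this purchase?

Office chair $430.88: home furniture → 8% + 2% surcharge = 10% → $43.09
Board game $50.41: toys → 5.75% → $2.90
Cheddar block $5.52: grocery items → 0% → $0.00
Bag of rice (5 lb) $5.54: grocery items → 0% → $0.00
Total tax = $43.09 + $2.90 = $45.99

$45.99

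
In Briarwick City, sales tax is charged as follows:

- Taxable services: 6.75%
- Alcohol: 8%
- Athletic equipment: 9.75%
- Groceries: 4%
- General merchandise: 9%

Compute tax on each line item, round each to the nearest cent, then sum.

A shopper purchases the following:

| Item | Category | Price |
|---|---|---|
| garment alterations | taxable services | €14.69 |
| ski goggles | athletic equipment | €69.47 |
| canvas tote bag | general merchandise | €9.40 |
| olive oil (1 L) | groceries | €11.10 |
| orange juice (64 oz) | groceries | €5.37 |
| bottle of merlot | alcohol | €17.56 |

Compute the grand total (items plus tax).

€138.25

Garment alterations €14.69: taxable services → 6.75% → €0.99
Ski goggles €69.47: athletic equipment → 9.75% → €6.77
Canvas tote bag €9.40: general merchandise → 9% → €0.85
Olive oil (1 L) €11.10: groceries → 4% → €0.44
Orange juice (64 oz) €5.37: groceries → 4% → €0.21
Bottle of merlot €17.56: alcohol → 8% → €1.40
Subtotal = €127.59; tax = €10.66; total due = €138.25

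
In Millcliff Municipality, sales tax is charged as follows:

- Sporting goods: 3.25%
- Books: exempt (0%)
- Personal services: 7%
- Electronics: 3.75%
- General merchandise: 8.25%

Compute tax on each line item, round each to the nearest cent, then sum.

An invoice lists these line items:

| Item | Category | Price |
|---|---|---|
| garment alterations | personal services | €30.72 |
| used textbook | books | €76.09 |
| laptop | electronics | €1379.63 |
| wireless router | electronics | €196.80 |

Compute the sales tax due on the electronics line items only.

€59.12

Laptop €1379.63: electronics → 3.75% → €51.74
Wireless router €196.80: electronics → 3.75% → €7.38
Tax on electronics = €51.74 + €7.38 = €59.12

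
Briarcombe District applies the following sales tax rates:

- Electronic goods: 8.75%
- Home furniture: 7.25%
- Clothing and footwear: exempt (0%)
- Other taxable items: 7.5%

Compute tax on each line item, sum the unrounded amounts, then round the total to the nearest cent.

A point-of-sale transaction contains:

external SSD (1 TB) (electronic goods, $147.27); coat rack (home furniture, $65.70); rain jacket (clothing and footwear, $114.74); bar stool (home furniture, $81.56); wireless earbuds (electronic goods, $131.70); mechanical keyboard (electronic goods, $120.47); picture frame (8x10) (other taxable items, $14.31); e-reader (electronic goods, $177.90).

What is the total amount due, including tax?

$915.92

External SSD (1 TB) $147.27: electronic goods → 8.75% → $12.886125
Coat rack $65.70: home furniture → 7.25% → $4.76325
Rain jacket $114.74: clothing and footwear → 0% → $0.00
Bar stool $81.56: home furniture → 7.25% → $5.9131
Wireless earbuds $131.70: electronic goods → 8.75% → $11.52375
Mechanical keyboard $120.47: electronic goods → 8.75% → $10.541125
Picture frame (8x10) $14.31: other taxable items → 7.5% → $1.07325
E-reader $177.90: electronic goods → 8.75% → $15.56625
Subtotal = $853.65; unrounded tax = $62.26685 → $62.27; total due = $915.92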